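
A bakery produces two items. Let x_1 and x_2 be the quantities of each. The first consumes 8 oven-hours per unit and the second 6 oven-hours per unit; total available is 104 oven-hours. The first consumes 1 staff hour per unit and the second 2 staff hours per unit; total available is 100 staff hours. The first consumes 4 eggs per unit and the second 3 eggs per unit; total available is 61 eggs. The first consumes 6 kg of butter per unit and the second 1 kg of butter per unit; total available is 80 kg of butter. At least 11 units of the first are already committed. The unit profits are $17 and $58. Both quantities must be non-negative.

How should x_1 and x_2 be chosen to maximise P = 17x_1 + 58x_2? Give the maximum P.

x_1 = 11, x_2 = 8/3, maximum P = 1025/3

Corner points and P = 17x_1 + 58x_2:
  (13, 0) → P = 221
  (11, 0) → P = 187
  (11, 8/3) → P = 1025/3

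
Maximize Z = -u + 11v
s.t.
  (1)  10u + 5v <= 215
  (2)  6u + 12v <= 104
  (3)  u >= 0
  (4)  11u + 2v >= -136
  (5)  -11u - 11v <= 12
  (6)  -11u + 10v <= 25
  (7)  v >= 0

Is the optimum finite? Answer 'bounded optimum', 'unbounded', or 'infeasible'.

bounded optimum

Extreme points and Z = -u + 11v:
  (185/48, 647/96) → Z = 2249/32
  (52/3, 0) → Z = -52/3
  (0, 5/2) → Z = 55/2
  (0, 0) → Z = 0
The feasible region has finitely many vertices and no improving ray; the maximum is 2249/32 at (185/48, 647/96).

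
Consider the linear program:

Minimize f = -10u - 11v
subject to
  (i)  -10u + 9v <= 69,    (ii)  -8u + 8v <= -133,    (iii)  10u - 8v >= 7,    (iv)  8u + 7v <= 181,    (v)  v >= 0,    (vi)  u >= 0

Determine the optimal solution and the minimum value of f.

At the optimal vertex, -8u + 8v = -133 and 8u + 7v = 181.
Solving simultaneously gives u = 793/40, v = 16/5.

u = 793/40, v = 16/5, minimum f = -4669/20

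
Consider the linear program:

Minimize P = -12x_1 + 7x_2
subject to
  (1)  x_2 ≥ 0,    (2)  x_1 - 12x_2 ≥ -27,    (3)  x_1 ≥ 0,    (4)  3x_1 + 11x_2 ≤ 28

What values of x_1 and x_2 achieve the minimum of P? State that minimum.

x_1 = 28/3, x_2 = 0, minimum P = -112

Corner points and P = -12x_1 + 7x_2:
  (0, 0) → P = 0
  (28/3, 0) → P = -112
  (0, 9/4) → P = 63/4
  (39/47, 109/47) → P = 295/47

The binding constraints are x_2 = 0 and 3x_1 + 11x_2 = 28.
Solving simultaneously gives x_1 = 28/3, x_2 = 0.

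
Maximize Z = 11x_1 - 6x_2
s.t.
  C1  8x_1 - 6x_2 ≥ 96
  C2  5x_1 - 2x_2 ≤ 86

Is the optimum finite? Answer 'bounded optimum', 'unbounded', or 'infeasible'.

From the feasible point (162/7, 104/7), moving in the direction (-2, -5) keeps every constraint satisfied while Z increases without bound.

unbounded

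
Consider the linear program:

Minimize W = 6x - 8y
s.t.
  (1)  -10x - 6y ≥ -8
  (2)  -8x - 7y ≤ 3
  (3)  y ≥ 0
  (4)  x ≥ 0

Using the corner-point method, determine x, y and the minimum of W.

x = 0, y = 4/3, minimum W = -32/3

At the optimal vertex, -10x - 6y = -8 and x = 0.
Solving simultaneously gives x = 0, y = 4/3.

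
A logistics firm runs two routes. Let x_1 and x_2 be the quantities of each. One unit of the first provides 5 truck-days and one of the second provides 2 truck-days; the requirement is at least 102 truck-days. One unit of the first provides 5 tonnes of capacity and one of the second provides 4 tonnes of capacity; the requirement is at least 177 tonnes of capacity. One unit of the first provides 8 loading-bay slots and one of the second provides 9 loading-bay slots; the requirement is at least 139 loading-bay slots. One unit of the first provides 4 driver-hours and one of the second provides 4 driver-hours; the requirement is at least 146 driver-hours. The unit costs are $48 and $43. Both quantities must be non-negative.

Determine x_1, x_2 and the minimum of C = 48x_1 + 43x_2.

Vertices and C = 48x_1 + 43x_2:
  (0, 51) → C = 2193
  (73/2, 0) → C = 1752
  (27/5, 75/2) → C = 18717/10
  (31, 11/2) → C = 3449/2
The feasible region is unbounded (it extends along (0, 1), (1, 0)), but C strictly increases along every unbounded feasible direction, so there is no improving ray and the minimum is attained at a vertex.

x_1 = 31, x_2 = 11/2, minimum C = 3449/2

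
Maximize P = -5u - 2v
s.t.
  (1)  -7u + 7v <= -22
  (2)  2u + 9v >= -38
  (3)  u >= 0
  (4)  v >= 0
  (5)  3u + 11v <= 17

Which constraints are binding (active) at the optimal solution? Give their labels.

(1) and (4)

Extreme points and P = -5u - 2v:
  (22/7, 0) → P = -110/7
  (361/98, 53/98) → P = -39/2
  (17/3, 0) → P = -85/3

The maximum is at (22/7, 0). Substituting into each constraint, equality holds for (1) and (4); the remaining constraints have slack.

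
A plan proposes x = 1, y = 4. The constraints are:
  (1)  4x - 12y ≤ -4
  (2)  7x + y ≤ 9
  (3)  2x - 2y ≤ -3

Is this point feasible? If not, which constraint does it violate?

Constraint (2): 7x + y = 11, which is not ≤ 9. All other constraints are satisfied.

not feasible — violates (2)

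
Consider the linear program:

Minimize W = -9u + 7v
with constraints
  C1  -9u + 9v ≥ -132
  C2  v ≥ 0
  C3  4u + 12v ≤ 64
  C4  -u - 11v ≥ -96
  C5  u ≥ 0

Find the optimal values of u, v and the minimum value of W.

Vertices and W = -9u + 7v:
  (44/3, 0) → W = -132
  (15, 1/3) → W = -398/3
  (0, 0) → W = 0
  (0, 16/3) → W = 112/3

u = 15, v = 1/3, minimum W = -398/3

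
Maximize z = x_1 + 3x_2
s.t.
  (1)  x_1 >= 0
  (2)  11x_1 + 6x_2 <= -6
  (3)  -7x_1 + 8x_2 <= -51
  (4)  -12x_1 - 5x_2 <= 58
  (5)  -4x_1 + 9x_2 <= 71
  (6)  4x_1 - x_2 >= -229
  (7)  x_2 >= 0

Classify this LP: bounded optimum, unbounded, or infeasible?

infeasible

The boundaries x_1 = 0 and -7x_1 + 8x_2 = -51 meet at (0, -51/8), but that point violates x_2 ≥ 0. Every candidate vertex is excluded by some other constraint, so the feasible region is empty.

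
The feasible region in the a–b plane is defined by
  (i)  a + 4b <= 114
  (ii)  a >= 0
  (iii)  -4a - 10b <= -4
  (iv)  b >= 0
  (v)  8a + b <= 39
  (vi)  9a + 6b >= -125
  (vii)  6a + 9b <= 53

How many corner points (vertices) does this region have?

5

Intersecting each pair of boundary lines and keeping only the points that satisfy every inequality leaves:
  (0, 2/5)
  (0, 53/9)
  (1, 0)
  (39/8, 0)
  (149/33, 95/33)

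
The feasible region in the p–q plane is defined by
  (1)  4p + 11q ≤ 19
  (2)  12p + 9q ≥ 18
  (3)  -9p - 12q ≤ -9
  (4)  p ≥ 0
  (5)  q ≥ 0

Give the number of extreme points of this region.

3

The feasible vertices (each the meet of two boundaries and inside every other half-plane) are:
  (9/32, 13/8)
  (19/4, 0)
  (3/2, 0)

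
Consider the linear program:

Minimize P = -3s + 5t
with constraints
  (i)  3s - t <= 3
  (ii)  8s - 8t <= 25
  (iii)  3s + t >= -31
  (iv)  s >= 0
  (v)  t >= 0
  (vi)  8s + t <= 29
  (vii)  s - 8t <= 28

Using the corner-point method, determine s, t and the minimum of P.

s = 1, t = 0, minimum P = -3

Corner points and P = -3s + 5t:
  (1, 0) → P = -3
  (32/11, 63/11) → P = 219/11
  (0, 0) → P = 0
  (0, 29) → P = 145

The optimum lies where 3s - t = 3 and t = 0.
Solving simultaneously gives s = 1, t = 0.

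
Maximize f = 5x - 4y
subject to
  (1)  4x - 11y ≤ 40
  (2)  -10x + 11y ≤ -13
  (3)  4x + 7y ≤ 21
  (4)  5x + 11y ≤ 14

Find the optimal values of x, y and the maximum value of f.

x = 6, y = -16/11, maximum f = 394/11

Feasible corners and f = 5x - 4y:
  (-9/2, -58/11) → f = -31/22
  (6, -16/11) → f = 394/11
  (9/5, 5/11) → f = 79/11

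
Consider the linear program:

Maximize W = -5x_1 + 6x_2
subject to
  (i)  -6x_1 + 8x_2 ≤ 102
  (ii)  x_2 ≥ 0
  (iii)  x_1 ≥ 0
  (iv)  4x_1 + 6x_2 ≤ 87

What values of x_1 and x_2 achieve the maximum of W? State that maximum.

Corner points and W = -5x_1 + 6x_2:
  (0, 51/4) → W = 153/2
  (21/17, 465/34) → W = 1290/17
  (0, 0) → W = 0
  (87/4, 0) → W = -435/4

The binding constraints are -6x_1 + 8x_2 = 102 and x_1 = 0.
Solving simultaneously gives x_1 = 0, x_2 = 51/4.

x_1 = 0, x_2 = 51/4, maximum W = 153/2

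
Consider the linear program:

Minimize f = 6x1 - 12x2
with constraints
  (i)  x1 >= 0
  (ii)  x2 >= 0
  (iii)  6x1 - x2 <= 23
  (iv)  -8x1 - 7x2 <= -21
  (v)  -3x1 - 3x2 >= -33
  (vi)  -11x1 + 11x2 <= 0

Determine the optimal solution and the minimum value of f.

Corner points and f = 6x1 - 12x2:
  (23/6, 0) → f = 23
  (21/8, 0) → f = 63/4
  (23/5, 23/5) → f = -138/5
  (7/5, 7/5) → f = -42/5

The binding constraints are 6x1 - x2 = 23 and -11x1 + 11x2 = 0.
Solving simultaneously gives x1 = 23/5, x2 = 23/5.

x1 = 23/5, x2 = 23/5, minimum f = -138/5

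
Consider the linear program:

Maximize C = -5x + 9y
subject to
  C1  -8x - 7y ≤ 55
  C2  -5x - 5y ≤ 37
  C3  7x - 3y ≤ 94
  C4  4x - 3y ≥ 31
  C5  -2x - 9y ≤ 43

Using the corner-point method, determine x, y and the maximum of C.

Extreme points and C = -5x + 9y:
  (21, 53/3) → C = 54
  (239/23, -163/23) → C = -2662/23
  (25/7, -39/7) → C = -68

The optimum lies where 7x - 3y = 94 and 4x - 3y = 31.
Solving simultaneously gives x = 21, y = 53/3.

x = 21, y = 53/3, maximum C = 54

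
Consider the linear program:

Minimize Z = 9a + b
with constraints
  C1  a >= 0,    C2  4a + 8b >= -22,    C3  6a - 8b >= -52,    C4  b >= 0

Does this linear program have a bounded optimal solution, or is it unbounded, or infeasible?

Feasible corners and Z = 9a + b:
  (0, 13/2) → Z = 13/2
  (0, 0) → Z = 0
The feasible region has finitely many vertices and no improving ray; the minimum is 0 at (0, 0).

bounded optimum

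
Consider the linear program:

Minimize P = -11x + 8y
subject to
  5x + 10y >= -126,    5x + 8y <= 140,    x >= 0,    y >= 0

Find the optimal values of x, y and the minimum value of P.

x = 28, y = 0, minimum P = -308

Vertices and P = -11x + 8y:
  (0, 35/2) → P = 140
  (28, 0) → P = -308
  (0, 0) → P = 0

The binding constraints are 5x + 8y = 140 and y = 0.
Solving simultaneously gives x = 28, y = 0.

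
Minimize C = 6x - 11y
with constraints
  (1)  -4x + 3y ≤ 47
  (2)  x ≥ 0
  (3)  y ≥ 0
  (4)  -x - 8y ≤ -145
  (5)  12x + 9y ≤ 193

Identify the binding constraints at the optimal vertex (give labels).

(1) and (5)

Feasible corners and C = 6x - 11y:
  (59/35, 627/35) → C = -6543/35
  (13/6, 167/9) → C = -1720/9
  (239/87, 1547/87) → C = -15583/87

The minimum is at (13/6, 167/9). Substituting into each constraint, equality holds for (1) and (5); the remaining constraints have slack.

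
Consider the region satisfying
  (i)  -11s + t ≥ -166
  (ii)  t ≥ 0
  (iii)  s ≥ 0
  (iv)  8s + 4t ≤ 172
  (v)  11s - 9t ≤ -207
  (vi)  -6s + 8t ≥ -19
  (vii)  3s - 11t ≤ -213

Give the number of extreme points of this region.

Pairwise boundary intersections that survive every other constraint:
  (0, 43)
  (0, 23)
  (180/29, 887/29)

3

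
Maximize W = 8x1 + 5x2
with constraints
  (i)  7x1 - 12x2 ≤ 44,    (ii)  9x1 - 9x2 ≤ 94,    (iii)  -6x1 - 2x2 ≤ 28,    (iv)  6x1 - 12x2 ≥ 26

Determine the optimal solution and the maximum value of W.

Vertices and W = 8x1 + 5x2:
  (244/15, 262/45) → W = 7166/45
  (-124/43, -230/43) → W = -2142/43
  (149/9, 55/9) → W = 163
  (-71/21, -27/7) → W = -139/3

x1 = 149/9, x2 = 55/9, maximum W = 163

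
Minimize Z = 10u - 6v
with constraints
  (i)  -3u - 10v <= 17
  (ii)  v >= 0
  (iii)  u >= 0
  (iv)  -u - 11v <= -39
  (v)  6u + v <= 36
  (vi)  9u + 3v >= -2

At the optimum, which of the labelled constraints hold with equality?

(iii) and (v)

Extreme points and Z = 10u - 6v:
  (0, 39/11) → Z = -234/11
  (0, 36) → Z = -216
  (357/65, 198/65) → Z = 2382/65

The minimum is at (0, 36). Substituting into each constraint, equality holds for (iii) and (v); the remaining constraints have slack.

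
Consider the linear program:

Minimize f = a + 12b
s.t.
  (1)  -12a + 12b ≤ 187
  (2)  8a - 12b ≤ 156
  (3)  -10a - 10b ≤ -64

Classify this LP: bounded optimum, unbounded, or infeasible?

Vertices and f = a + 12b:
  (-551/120, 1319/120) → f = 15277/120
  (291/25, -131/25) → f = -1281/25
The feasible region has finitely many vertices and no improving ray; the minimum is -1281/25 at (291/25, -131/25).

bounded optimum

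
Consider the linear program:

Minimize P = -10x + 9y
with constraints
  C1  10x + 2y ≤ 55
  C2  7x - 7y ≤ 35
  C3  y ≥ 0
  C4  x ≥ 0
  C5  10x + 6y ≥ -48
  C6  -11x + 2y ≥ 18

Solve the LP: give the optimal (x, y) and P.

Corner points and P = -10x + 9y:
  (0, 55/2) → P = 495/2
  (37/21, 785/42) → P = 6325/42
  (0, 9) → P = 81

The optimum lies where x = 0 and -11x + 2y = 18.
Solving simultaneously gives x = 0, y = 9.

x = 0, y = 9, minimum P = 81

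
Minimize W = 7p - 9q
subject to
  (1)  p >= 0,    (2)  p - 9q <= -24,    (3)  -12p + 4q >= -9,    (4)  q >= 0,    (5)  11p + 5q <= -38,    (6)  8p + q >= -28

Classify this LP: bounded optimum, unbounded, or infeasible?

infeasible

The boundaries p = 0 and p - 9q = -24 meet at (0, 8/3), but that point violates 11p + 5q ≤ -38. Every candidate vertex is excluded by some other constraint, so the feasible region is empty.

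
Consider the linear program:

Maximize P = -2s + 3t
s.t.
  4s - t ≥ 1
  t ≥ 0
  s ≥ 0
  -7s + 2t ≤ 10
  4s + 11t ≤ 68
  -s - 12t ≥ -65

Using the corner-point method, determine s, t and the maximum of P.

Feasible corners and P = -2s + 3t:
  (1/4, 0) → P = -1/2
  (11/7, 37/7) → P = 89/7
  (17, 0) → P = -34
  (101/37, 192/37) → P = 374/37

The binding constraints are 4s - t = 1 and -s - 12t = -65.
Solving simultaneously gives s = 11/7, t = 37/7.

s = 11/7, t = 37/7, maximum P = 89/7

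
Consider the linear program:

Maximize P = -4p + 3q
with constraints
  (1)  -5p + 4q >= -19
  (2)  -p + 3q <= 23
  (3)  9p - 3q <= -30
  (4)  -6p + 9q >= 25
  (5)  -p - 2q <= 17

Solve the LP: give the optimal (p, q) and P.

p = -97/5, q = 6/5, maximum P = 406/5

Vertices and P = -4p + 3q:
  (-7/8, 59/8) → P = 205/8
  (-97/5, 6/5) → P = 406/5
  (-65/21, 5/7) → P = 305/21
  (-29/3, -11/3) → P = 83/3

The binding constraints are -p + 3q = 23 and -p - 2q = 17.
Solving simultaneously gives p = -97/5, q = 6/5.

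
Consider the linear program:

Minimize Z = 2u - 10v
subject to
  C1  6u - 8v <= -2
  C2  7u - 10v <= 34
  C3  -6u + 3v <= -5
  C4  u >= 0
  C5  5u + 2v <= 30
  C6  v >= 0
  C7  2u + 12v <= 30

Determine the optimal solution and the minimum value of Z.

u = 25/13, v = 85/39, minimum Z = -700/39

Corner points and Z = 2u - 10v:
  (23/15, 7/5) → Z = -164/15
  (27/11, 23/11) → Z = -16
  (25/13, 85/39) → Z = -700/39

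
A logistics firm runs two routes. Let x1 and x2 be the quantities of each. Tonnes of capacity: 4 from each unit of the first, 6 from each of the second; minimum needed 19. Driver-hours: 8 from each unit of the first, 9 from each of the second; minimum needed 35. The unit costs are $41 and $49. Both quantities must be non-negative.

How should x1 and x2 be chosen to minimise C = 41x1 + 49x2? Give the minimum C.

x1 = 13/4, x2 = 1, minimum C = 729/4

Vertices and C = 41x1 + 49x2:
  (0, 35/9) → C = 1715/9
  (19/4, 0) → C = 779/4
  (13/4, 1) → C = 729/4
The feasible region is unbounded (it extends along (0, 1), (1, 0)), but C strictly increases along every unbounded feasible direction, so there is no improving ray and the minimum is attained at a vertex.

The optimum lies where 4x1 + 6x2 = 19 and 8x1 + 9x2 = 35.
Solving simultaneously gives x1 = 13/4, x2 = 1.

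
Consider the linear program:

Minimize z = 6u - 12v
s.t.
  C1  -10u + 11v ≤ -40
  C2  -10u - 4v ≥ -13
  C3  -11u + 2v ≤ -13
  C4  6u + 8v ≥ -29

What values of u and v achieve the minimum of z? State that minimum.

u = 101/50, v = -9/5, minimum z = 843/25

Feasible corners and z = 6u - 12v:
  (101/50, -9/5) → z = 843/25
  (63/101, -310/101) → z = 4098/101
  (55/14, -46/7) → z = 717/7
  (23/50, -397/100) → z = 252/5

The optimum lies where -10u + 11v = -40 and -10u - 4v = -13.
Solving simultaneously gives u = 101/50, v = -9/5.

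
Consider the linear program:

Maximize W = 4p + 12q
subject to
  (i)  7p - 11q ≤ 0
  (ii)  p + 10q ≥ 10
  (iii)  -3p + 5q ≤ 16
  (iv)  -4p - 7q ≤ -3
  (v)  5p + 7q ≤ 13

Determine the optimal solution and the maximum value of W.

Extreme points and W = 4p + 12q:
  (110/81, 70/81) → W = 1280/81
  (11/8, 7/8) → W = 16
  (-40/33, 37/33) → W = 284/33
  (-97/41, 73/41) → W = 488/41
  (-47/46, 119/46) → W = 620/23

The optimum lies where -3p + 5q = 16 and 5p + 7q = 13.
Solving simultaneously gives p = -47/46, q = 119/46.

p = -47/46, q = 119/46, maximum W = 620/23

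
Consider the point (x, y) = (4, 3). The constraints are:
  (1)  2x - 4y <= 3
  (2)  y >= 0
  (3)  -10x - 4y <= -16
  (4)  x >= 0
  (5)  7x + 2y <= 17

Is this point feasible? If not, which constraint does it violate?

Constraint (5): 7x + 2y = 34, which is not ≤ 17. All other constraints are satisfied.

not feasible — violates (5)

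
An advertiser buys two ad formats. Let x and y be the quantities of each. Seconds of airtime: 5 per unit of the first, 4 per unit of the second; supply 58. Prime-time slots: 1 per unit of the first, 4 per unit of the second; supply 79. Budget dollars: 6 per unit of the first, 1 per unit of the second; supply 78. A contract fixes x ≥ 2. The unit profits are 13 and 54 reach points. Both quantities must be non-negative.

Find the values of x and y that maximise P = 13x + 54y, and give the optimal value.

Feasible corners and P = 13x + 54y:
  (58/5, 0) → P = 754/5
  (2, 0) → P = 26
  (2, 12) → P = 674

The binding constraints are 5x + 4y = 58 and x = 2.
Solving simultaneously gives x = 2, y = 12.

x = 2, y = 12, maximum P = 674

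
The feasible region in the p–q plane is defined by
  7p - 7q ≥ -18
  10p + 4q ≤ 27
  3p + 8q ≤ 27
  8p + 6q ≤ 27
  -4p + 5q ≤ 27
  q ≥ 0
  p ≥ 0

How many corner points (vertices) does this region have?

The feasible vertices (each the meet of two boundaries and inside every other half-plane) are:
  (45/77, 243/77)
  (0, 18/7)
  (27/14, 27/14)
  (27/10, 0)
  (27/23, 135/46)
  (0, 0)

6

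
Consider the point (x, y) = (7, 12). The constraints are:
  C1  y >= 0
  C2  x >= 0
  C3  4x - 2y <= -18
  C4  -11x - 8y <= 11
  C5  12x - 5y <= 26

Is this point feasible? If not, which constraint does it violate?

not feasible — violates C3

Constraint C3: 4x - 2y = 4, which is not ≤ -18. All other constraints are satisfied.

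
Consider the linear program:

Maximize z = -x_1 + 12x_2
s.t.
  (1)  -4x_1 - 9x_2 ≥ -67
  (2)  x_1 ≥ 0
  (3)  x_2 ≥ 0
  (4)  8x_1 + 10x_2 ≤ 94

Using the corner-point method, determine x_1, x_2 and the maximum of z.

x_1 = 0, x_2 = 67/9, maximum z = 268/3

Vertices and z = -x_1 + 12x_2:
  (0, 67/9) → z = 268/3
  (11/2, 5) → z = 109/2
  (0, 0) → z = 0
  (47/4, 0) → z = -47/4

The binding constraints are -4x_1 - 9x_2 = -67 and x_1 = 0.
Solving simultaneously gives x_1 = 0, x_2 = 67/9.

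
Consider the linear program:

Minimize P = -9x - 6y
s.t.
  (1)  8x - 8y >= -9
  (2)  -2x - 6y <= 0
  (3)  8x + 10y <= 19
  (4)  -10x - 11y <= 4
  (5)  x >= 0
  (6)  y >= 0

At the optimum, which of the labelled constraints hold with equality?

Corner points and P = -9x - 6y:
  (31/72, 14/9) → P = -317/24
  (0, 9/8) → P = -27/4
  (0, 0) → P = 0
  (19/8, 0) → P = -171/8

The minimum is at (19/8, 0). Substituting into each constraint, equality holds for (3) and (6); the remaining constraints have slack.

(3) and (6)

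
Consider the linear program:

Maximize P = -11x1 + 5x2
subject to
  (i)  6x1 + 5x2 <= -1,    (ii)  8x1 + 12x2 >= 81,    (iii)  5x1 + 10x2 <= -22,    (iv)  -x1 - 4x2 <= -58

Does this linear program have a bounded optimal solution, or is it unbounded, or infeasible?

The boundaries 6x1 + 5x2 = -1 and -x1 - 4x2 = -58 meet at (-294/19, 349/19), but that point violates 5x1 + 10x2 ≤ -22. Every candidate vertex is excluded by some other constraint, so the feasible region is empty.

infeasible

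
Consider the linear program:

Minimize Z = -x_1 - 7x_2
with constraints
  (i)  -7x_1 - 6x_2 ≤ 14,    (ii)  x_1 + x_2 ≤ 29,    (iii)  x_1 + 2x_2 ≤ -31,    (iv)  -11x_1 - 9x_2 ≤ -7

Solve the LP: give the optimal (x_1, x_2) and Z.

Corner points and Z = -x_1 - 7x_2:
  (56, -203/3) → Z = 1253/3
  (89, -60) → Z = 331
  (293/13, -348/13) → Z = 2143/13
The feasible region is unbounded (it extends along (1, -1), (6, -7)), but Z strictly increases along every unbounded feasible direction, so there is no improving ray and the minimum is attained at a vertex.

x_1 = 293/13, x_2 = -348/13, minimum Z = 2143/13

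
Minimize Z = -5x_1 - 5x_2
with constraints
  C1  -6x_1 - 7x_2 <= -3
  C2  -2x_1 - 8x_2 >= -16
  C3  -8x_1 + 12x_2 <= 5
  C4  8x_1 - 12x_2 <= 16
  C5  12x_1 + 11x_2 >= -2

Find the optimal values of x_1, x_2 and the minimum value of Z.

x_1 = 40/11, x_2 = 12/11, minimum Z = -260/11

Feasible corners and Z = -5x_1 - 5x_2:
  (1/128, 27/64) → Z = -275/128
  (37/32, -9/16) → Z = -95/32
  (19/11, 69/44) → Z = -725/44
  (40/11, 12/11) → Z = -260/11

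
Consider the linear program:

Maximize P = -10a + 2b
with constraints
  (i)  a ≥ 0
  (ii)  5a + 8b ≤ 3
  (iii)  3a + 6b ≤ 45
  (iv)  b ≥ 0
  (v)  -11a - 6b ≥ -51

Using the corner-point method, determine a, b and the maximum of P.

a = 0, b = 3/8, maximum P = 3/4

Feasible corners and P = -10a + 2b:
  (0, 3/8) → P = 3/4
  (0, 0) → P = 0
  (3/5, 0) → P = -6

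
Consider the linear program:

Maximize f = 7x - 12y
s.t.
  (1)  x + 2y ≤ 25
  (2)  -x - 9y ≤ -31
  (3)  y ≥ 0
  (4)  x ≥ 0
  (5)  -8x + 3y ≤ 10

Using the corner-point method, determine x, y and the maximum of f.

x = 163/7, y = 6/7, maximum f = 1069/7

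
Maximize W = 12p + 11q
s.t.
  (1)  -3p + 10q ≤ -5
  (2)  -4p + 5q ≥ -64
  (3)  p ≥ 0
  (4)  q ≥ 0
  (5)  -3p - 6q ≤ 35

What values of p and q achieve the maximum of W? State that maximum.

p = 123/5, q = 172/25, maximum W = 9272/25

Corner points and W = 12p + 11q:
  (123/5, 172/25) → W = 9272/25
  (5/3, 0) → W = 20
  (16, 0) → W = 192

At the optimal vertex, -3p + 10q = -5 and -4p + 5q = -64.
Solving simultaneously gives p = 123/5, q = 172/25.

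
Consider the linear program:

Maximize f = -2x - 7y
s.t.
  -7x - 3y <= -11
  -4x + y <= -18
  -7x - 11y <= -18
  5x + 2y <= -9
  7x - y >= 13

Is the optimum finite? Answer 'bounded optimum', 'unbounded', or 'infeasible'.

The boundaries -4x + y = -18 and -7x - 11y = -18 meet at (72/17, -18/17), but that point violates 5x + 2y ≤ -9. Every candidate vertex is excluded by some other constraint, so the feasible region is empty.

infeasible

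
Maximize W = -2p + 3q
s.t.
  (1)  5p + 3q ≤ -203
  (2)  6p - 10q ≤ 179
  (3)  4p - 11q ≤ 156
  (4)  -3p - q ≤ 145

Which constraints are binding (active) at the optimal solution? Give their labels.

(1) and (4)

Extreme points and W = -2p + 3q:
  (-1765/67, -1592/67) → W = -1246/67
  (-58, 29) → W = 203
  (-1439/37, -1048/37) → W = -266/37

The maximum is at (-58, 29). Substituting into each constraint, equality holds for (1) and (4); the remaining constraints have slack.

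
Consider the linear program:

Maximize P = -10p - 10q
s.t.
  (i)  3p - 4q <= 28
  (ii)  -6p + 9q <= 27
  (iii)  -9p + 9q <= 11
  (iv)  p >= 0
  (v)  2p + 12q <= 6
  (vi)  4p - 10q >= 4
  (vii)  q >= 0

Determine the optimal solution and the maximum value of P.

The optimum lies where 4p - 10q = 4 and q = 0.
Solving simultaneously gives p = 1, q = 0.

p = 1, q = 0, maximum P = -10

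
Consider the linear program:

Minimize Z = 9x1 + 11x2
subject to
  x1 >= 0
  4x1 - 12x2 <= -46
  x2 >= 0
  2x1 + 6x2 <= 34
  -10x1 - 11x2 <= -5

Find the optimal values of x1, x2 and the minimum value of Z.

Feasible corners and Z = 9x1 + 11x2:
  (0, 23/6) → Z = 253/6
  (0, 17/3) → Z = 187/3
  (11/4, 19/4) → Z = 77

x1 = 0, x2 = 23/6, minimum Z = 253/6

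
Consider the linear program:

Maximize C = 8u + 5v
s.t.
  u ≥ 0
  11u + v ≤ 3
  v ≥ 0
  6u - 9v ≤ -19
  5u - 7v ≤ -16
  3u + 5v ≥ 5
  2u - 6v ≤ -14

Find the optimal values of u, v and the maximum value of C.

u = 0, v = 3, maximum C = 15

Feasible corners and C = 8u + 5v:
  (0, 3) → C = 15
  (0, 7/3) → C = 35/3
  (1/17, 40/17) → C = 208/17

The binding constraints are u = 0 and 11u + v = 3.
Solving simultaneously gives u = 0, v = 3.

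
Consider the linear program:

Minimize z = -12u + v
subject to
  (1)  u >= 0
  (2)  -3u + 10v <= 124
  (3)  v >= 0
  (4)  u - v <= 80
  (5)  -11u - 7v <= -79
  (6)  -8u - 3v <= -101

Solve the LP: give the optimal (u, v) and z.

Vertices and z = -12u + v:
  (132, 52) → z = -1532
  (638/89, 1295/89) → z = -6361/89
  (80, 0) → z = -960
  (101/8, 0) → z = -303/2

At the optimal vertex, -3u + 10v = 124 and u - v = 80.
Solving simultaneously gives u = 132, v = 52.

u = 132, v = 52, minimum z = -1532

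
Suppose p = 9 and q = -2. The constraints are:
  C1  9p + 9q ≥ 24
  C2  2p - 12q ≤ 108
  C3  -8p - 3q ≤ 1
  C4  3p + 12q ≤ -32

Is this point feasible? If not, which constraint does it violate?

Constraint C4: 3p + 12q = 3, which is not ≤ -32. All other constraints are satisfied.

not feasible — violates C4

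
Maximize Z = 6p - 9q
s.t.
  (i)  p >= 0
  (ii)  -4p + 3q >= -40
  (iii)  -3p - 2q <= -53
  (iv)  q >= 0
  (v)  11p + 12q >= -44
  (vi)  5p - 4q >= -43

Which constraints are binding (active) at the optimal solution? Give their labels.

(ii) and (iii)

Corner points and Z = 6p - 9q:
  (239/17, 92/17) → Z = 606/17
  (289, 372) → Z = -1614
  (63/11, 197/11) → Z = -1395/11

The maximum is at (239/17, 92/17). Substituting into each constraint, equality holds for (ii) and (iii); the remaining constraints have slack.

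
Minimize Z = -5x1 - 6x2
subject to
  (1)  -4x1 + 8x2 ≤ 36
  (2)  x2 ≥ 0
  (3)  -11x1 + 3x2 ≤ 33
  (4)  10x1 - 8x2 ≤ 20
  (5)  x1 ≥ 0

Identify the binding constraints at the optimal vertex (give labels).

Feasible corners and Z = -5x1 - 6x2:
  (28/3, 55/6) → Z = -305/3
  (0, 9/2) → Z = -27
  (2, 0) → Z = -10
  (0, 0) → Z = 0

The minimum is at (28/3, 55/6). Substituting into each constraint, equality holds for (1) and (4); the remaining constraints have slack.

(1) and (4)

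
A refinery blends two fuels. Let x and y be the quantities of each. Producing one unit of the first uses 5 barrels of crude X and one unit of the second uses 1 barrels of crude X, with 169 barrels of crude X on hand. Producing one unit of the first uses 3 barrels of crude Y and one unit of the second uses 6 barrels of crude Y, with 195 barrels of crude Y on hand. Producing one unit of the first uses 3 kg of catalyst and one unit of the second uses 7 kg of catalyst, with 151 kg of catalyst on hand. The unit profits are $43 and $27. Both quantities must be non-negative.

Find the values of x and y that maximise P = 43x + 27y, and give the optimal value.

x = 129/4, y = 31/4, maximum P = 1596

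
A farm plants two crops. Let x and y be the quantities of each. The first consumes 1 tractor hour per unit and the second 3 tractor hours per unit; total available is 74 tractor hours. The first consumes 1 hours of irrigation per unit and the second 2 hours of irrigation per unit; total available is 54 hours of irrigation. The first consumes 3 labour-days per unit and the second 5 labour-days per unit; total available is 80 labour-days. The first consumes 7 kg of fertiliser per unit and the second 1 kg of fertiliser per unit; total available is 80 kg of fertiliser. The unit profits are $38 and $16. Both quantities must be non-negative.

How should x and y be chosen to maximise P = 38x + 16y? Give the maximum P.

x = 10, y = 10, maximum P = 540

Feasible corners and P = 38x + 16y:
  (0, 0) → P = 0
  (0, 16) → P = 256
  (80/7, 0) → P = 3040/7
  (10, 10) → P = 540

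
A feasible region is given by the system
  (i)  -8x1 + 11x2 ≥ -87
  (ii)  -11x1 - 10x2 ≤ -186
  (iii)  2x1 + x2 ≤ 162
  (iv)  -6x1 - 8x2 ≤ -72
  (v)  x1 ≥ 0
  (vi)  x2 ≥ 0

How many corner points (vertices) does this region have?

Pairwise boundary intersections that survive every other constraint:
  (972/67, 177/67)
  (623/10, 187/5)
  (0, 93/5)
  (0, 162)

4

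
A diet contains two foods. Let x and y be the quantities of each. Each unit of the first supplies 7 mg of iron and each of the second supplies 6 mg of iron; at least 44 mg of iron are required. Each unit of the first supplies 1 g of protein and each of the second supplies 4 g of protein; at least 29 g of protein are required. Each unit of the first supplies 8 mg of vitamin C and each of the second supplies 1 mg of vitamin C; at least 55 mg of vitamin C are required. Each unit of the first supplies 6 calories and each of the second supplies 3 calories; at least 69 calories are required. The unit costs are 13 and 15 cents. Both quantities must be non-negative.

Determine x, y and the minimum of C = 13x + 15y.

x = 9, y = 5, minimum C = 192

Vertices and C = 13x + 15y:
  (0, 55) → C = 825
  (29, 0) → C = 377
  (9, 5) → C = 192
  (16/3, 37/3) → C = 763/3
The feasible region is unbounded (it extends along (0, 1), (1, 0)), but C strictly increases along every unbounded feasible direction, so there is no improving ray and the minimum is attained at a vertex.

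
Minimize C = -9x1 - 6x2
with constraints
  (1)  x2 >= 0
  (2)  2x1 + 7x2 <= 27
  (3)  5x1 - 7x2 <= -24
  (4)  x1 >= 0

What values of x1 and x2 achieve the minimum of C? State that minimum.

Extreme points and C = -9x1 - 6x2:
  (3/7, 183/49) → C = -1287/49
  (0, 27/7) → C = -162/7
  (0, 24/7) → C = -144/7

x1 = 3/7, x2 = 183/49, minimum C = -1287/49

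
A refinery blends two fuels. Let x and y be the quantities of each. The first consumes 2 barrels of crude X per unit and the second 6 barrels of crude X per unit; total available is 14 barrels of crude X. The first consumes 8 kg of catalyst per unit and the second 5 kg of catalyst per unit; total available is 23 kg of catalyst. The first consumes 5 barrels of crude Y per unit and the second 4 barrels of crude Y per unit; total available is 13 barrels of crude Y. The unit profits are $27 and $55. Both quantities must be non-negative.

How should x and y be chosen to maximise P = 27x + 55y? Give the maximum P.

Vertices and P = 27x + 55y:
  (0, 0) → P = 0
  (0, 7/3) → P = 385/3
  (13/5, 0) → P = 351/5
  (1, 2) → P = 137

At the optimal vertex, 2x + 6y = 14 and 5x + 4y = 13.
Solving simultaneously gives x = 1, y = 2.

x = 1, y = 2, maximum P = 137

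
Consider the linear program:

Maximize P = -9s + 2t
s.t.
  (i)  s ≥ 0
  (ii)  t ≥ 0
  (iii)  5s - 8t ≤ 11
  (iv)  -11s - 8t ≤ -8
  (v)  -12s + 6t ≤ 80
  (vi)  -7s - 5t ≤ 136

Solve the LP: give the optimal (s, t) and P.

s = 0, t = 40/3, maximum P = 80/3

The feasible region is unbounded (it extends along (1, 2), (8, 5)), but P strictly decreases along every unbounded feasible direction, so there is no improving ray and the maximum is attained at a vertex.

The optimum lies where s = 0 and -12s + 6t = 80.
Solving simultaneously gives s = 0, t = 40/3.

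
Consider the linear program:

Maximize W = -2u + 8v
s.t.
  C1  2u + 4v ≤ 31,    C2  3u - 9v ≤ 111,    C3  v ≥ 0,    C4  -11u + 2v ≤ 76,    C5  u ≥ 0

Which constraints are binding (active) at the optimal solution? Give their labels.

Corner points and W = -2u + 8v:
  (31/2, 0) → W = -31
  (0, 31/4) → W = 62
  (0, 0) → W = 0

The maximum is at (0, 31/4). Substituting into each constraint, equality holds for C1 and C5; the remaining constraints have slack.

C1 and C5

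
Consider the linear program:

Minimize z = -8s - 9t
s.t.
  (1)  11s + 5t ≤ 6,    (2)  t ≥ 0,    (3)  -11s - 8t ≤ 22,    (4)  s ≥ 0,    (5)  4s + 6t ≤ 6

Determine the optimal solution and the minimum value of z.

s = 3/23, t = 21/23, minimum z = -213/23

Feasible corners and z = -8s - 9t:
  (6/11, 0) → z = -48/11
  (3/23, 21/23) → z = -213/23
  (0, 0) → z = 0
  (0, 1) → z = -9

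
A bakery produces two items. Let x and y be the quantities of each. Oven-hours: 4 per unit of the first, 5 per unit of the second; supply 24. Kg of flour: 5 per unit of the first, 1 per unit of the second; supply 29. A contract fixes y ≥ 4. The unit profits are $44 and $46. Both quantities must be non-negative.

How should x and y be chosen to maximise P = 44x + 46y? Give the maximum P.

x = 1, y = 4, maximum P = 228

Extreme points and P = 44x + 46y:
  (0, 24/5) → P = 1104/5
  (0, 4) → P = 184
  (1, 4) → P = 228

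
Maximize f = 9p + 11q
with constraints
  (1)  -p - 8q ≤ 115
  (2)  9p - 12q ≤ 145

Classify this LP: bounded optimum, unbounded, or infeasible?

unbounded

From the feasible point (-55/21, -295/21), moving in the direction (12, 9) keeps every constraint satisfied while f increases without bound.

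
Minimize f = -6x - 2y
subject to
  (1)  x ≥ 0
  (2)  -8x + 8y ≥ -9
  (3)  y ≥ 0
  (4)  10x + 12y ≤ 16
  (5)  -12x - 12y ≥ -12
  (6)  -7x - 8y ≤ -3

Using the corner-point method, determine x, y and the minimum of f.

The binding constraints are y = 0 and -12x - 12y = -12.
Solving simultaneously gives x = 1, y = 0.

x = 1, y = 0, minimum f = -6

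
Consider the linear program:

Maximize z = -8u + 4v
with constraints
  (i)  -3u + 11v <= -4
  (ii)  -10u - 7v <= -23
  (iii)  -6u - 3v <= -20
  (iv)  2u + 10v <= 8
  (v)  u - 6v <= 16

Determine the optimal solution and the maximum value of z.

u = 88/27, v = 4/27, maximum z = -688/27

Extreme points and z = -8u + 4v:
  (88/27, 4/27) → z = -688/27
  (56/13, -76/39) → z = -1648/39
  (104/11, -12/11) → z = -80

The optimum lies where -6u - 3v = -20 and 2u + 10v = 8.
Solving simultaneously gives u = 88/27, v = 4/27.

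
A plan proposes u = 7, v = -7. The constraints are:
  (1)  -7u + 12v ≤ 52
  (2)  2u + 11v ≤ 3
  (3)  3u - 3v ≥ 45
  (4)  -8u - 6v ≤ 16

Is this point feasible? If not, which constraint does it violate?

not feasible — violates (3)

Constraint (3): 3u - 3v = 42, which is not ≥ 45. All other constraints are satisfied.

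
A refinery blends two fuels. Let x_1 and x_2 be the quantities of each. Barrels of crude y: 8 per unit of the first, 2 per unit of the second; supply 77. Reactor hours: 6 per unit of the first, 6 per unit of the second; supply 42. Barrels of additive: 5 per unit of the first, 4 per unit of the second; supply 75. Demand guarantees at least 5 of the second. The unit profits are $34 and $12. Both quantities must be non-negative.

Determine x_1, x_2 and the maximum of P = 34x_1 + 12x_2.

x_1 = 2, x_2 = 5, maximum P = 128

Extreme points and P = 34x_1 + 12x_2:
  (0, 7) → P = 84
  (0, 5) → P = 60
  (2, 5) → P = 128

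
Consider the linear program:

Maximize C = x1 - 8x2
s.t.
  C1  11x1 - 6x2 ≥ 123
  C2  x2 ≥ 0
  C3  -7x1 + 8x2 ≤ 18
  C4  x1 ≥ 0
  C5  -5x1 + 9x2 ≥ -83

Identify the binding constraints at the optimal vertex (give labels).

Corner points and C = x1 - 8x2:
  (123/11, 0) → C = 123/11
  (546/23, 1059/46) → C = -3690/23
  (83/5, 0) → C = 83/5
The feasible region is unbounded (it extends along (8, 7), (9, 5)), but C strictly decreases along every unbounded feasible direction, so there is no improving ray and the maximum is attained at a vertex.

The maximum is at (83/5, 0). Substituting into each constraint, equality holds for C2 and C5; the remaining constraints have slack.

C2 and C5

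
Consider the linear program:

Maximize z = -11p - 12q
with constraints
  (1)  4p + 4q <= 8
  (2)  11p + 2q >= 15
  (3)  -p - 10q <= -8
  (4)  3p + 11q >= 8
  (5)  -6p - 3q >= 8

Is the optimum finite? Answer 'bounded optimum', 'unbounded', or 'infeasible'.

The boundaries 4p + 4q = 8 and 11p + 2q = 15 meet at (11/9, 7/9), but that point violates -6p - 3q ≥ 8. Every candidate vertex is excluded by some other constraint, so the feasible region is empty.

infeasible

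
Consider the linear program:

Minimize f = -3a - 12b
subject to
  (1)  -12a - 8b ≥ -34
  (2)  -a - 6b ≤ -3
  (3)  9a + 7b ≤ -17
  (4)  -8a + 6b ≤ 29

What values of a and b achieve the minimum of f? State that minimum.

The optimum lies where 9a + 7b = -17 and -8a + 6b = 29.
Solving simultaneously gives a = -61/22, b = 25/22.

a = -61/22, b = 25/22, minimum f = -117/22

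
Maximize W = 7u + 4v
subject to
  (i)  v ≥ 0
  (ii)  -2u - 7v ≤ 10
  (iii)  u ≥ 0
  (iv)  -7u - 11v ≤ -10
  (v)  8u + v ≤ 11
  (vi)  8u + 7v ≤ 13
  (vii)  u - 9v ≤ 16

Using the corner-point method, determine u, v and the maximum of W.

u = 4/3, v = 1/3, maximum W = 32/3

The binding constraints are 8u + v = 11 and 8u + 7v = 13.
Solving simultaneously gives u = 4/3, v = 1/3.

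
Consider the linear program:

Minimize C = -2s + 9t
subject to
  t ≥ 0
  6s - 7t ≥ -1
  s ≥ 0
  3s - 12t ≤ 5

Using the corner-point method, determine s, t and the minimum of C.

s = 5/3, t = 0, minimum C = -10/3

Vertices and C = -2s + 9t:
  (0, 0) → C = 0
  (5/3, 0) → C = -10/3
  (0, 1/7) → C = 9/7
The feasible region is unbounded (it extends along (4, 1), (7, 6)), but C strictly increases along every unbounded feasible direction, so there is no improving ray and the minimum is attained at a vertex.

At the optimal vertex, t = 0 and 3s - 12t = 5.
Solving simultaneously gives s = 5/3, t = 0.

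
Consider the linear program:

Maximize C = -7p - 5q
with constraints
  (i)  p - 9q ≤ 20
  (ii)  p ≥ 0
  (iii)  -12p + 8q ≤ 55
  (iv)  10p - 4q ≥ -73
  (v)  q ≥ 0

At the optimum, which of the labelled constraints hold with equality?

Vertices and C = -7p - 5q:
  (20, 0) → C = -140
  (0, 55/8) → C = -275/8
  (0, 0) → C = 0
The feasible region is unbounded (it extends along (2, 3), (9, 1)), but C strictly decreases along every unbounded feasible direction, so there is no improving ray and the maximum is attained at a vertex.

The maximum is at (0, 0). Substituting into each constraint, equality holds for (ii) and (v); the remaining constraints have slack.

(ii) and (v)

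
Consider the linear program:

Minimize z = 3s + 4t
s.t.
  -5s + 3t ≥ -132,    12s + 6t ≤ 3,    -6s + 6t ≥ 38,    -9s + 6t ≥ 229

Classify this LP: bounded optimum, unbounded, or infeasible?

From the feasible point (-226/21, 925/42), moving in the direction (-6, -6) keeps every constraint satisfied while z decreases without bound.

unbounded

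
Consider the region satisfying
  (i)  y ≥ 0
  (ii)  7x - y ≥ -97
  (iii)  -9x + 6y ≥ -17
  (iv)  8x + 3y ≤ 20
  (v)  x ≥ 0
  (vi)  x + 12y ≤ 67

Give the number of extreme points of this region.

5

Pairwise boundary intersections that survive every other constraint:
  (17/9, 0)
  (0, 0)
  (57/25, 44/75)
  (13/31, 172/31)
  (0, 67/12)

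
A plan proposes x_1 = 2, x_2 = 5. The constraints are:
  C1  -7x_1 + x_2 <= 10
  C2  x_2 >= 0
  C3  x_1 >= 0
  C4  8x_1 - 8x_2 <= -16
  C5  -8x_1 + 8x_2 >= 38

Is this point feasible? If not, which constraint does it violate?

Constraint C5: -8x_1 + 8x_2 = 24, which is not ≥ 38. All other constraints are satisfied.

not feasible — violates C5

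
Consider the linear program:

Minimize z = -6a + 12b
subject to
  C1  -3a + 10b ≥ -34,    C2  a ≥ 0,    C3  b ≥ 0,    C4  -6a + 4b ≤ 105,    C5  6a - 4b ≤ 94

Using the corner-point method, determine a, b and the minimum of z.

a = 67/4, b = 13/8, minimum z = -81

Corner points and z = -6a + 12b:
  (34/3, 0) → z = -68
  (67/4, 13/8) → z = -81
  (0, 0) → z = 0
  (0, 105/4) → z = 315
The feasible region is unbounded (it extends along (2, 3)), but z strictly increases along every unbounded feasible direction, so there is no improving ray and the minimum is attained at a vertex.

The optimum lies where -3a + 10b = -34 and 6a - 4b = 94.
Solving simultaneously gives a = 67/4, b = 13/8.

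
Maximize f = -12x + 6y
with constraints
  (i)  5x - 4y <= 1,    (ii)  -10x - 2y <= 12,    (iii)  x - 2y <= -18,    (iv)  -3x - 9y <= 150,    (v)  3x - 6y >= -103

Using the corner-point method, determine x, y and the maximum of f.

Corner points and f = -12x + 6y:
  (37/3, 91/6) → f = -57
  (209/9, 259/9) → f = -106
  (-30/11, 84/11) → f = 864/11
  (-139/33, 497/33) → f = 1550/11

At the optimal vertex, -10x - 2y = 12 and 3x - 6y = -103.
Solving simultaneously gives x = -139/33, y = 497/33.

x = -139/33, y = 497/33, maximum f = 1550/11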